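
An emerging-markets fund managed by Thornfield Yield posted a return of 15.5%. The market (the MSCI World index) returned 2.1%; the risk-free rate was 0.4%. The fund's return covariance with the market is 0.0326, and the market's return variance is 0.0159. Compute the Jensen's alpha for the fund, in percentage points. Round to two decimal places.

β = Cov / Var = 0.0326 / 0.0159 = 2.0503
E[R] = Rf + β(Rm − Rf) = 0.4% + 2.0503 × (2.1% − 0.4%) = 3.8855%
α = Rp − E[R] = 15.5% − 3.8855% = 11.6145

11.61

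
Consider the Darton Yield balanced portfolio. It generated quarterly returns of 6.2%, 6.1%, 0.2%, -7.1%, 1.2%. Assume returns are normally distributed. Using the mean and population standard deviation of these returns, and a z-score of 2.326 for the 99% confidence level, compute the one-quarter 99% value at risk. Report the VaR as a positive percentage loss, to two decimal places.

r̄ = (6.2 + 6.1 + 0.2 − 7.1 + 1.2) / 5 = 6.60 / 5 = 1.3200%
Population std dev = √[118.8280 / 5] = 4.8750%
VaR = −(r̄ − z·σ) = −(1.3200 − 2.326 × 4.8750) = −(-10.0193) = 10.0193%

10.02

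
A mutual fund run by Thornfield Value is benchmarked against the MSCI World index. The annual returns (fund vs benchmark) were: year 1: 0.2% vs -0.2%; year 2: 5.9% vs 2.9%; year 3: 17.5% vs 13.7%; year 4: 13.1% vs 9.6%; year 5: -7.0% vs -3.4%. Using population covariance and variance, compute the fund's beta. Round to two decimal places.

r̄p = 5.9400%,  r̄m = 4.5200%
Cov = Σ(rp − r̄p)(rm − r̄m) / 5 = 54.4272
Var(rm) = Σ(rm − r̄m)² / 5 = 39.5416
β = Cov / Var = 54.4272 / 39.5416 = 1.3765

1.38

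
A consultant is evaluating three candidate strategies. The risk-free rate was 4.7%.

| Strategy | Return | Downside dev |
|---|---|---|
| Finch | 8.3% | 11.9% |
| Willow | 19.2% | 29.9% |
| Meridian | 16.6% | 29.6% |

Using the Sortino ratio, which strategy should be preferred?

Finch: Sortino ratio = (8.3% − 4.7%) / 11.9% = 0.303
Willow: Sortino ratio = (19.2% − 4.7%) / 29.9% = 0.485
Meridian: Sortino ratio = (16.6% − 4.7%) / 29.6% = 0.402
Highest: Willow (0.485).

Willow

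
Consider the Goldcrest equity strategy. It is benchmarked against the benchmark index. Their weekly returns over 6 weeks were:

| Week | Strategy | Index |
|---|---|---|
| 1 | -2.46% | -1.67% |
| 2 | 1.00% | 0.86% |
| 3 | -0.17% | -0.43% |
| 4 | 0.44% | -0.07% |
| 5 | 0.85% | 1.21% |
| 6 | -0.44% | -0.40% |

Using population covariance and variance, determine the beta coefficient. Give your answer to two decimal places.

r̄p = -0.1300%,  r̄m = -0.0833%
Cov = Σ(rp − r̄p)(rm − r̄m) / 6 = 1.0250
Var(rm) = Σ(rm − r̄m)² / 6 = 0.8835
β = Cov / Var = 1.0250 / 0.8835 = 1.1602

1.16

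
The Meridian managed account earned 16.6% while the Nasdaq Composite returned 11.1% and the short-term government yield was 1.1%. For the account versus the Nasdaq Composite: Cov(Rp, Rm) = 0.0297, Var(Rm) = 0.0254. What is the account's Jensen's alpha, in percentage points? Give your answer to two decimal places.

3.81

β = Cov / Var = 0.0297 / 0.0254 = 1.1693
E[R] = Rf + β(Rm − Rf) = 1.1% + 1.1693 × (11.1% − 1.1%) = 12.7930%
α = Rp − E[R] = 16.6% − 12.7930% = 3.8070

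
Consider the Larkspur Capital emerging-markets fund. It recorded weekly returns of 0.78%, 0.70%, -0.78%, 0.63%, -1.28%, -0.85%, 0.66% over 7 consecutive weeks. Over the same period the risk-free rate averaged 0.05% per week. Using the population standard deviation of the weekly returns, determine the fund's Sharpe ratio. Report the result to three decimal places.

r̄ = (0.78 + 0.7 − 0.78 + 0.63 − 1.28 − 0.85 + 0.66) / 7 = -0.140 / 7 = -0.0200%
Σ(r − r̄)² = (0.78 − (-0.0200))² + (0.7 − (-0.0200))² + (-0.78 − (-0.0200))² + … = 4.8974
population σ = √(4.8974 / 7) = √0.6996 = 0.8364%
Sharpe = (r̄ − rf) / σ = (-0.0200 − 0.05) / 0.8364 = -0.0700 / 0.8364 = -0.0837

-0.084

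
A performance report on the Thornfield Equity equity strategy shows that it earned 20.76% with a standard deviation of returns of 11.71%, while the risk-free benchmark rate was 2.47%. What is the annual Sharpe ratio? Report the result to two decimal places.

1.56

Sharpe = (Rp − Rf) / σp = (20.76% − 2.47%) / 11.71% = 18.29% / 11.71% = 1.5619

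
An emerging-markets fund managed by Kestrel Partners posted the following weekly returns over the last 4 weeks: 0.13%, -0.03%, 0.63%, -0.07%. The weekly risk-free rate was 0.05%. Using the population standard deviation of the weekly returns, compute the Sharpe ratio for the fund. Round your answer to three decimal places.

0.413

μ = (0.13 − 0.03 + 0.63 − 0.07) / 4 = 0.660 / 4 = 0.1650%
Σ(r − μ)² = (0.13 − 0.1650)² + (-0.03 − 0.1650)² + (0.63 − 0.1650)² + … = 0.3107
population σ = √(0.3107 / 4) = √0.0777 = 0.2787%
Sharpe = (μ − rf) / σ = (0.1650 − 0.05) / 0.2787 = 0.1150 / 0.2787 = 0.4126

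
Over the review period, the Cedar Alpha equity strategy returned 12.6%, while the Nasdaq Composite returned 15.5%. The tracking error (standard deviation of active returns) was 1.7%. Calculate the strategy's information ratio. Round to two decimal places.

IR = (Rp − Rb) / TE = (12.6% − 15.5%) / 1.7% = -2.90% / 1.7% = -1.7059

-1.71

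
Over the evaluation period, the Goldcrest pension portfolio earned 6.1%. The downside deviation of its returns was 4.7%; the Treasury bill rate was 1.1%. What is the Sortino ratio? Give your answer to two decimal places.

1.06

Sortino = (Rp − Rf) / σd = (6.1% − 1.1%) / 4.7% = 5.00% / 4.7% = 1.0638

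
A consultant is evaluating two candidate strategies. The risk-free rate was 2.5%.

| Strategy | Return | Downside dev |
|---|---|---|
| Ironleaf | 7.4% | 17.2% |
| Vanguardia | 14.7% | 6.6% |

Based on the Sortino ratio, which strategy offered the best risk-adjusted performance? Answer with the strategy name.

Ironleaf: Sortino ratio = (7.4% − 2.5%) / 17.2% = 0.285
Vanguardia: Sortino ratio = (14.7% − 2.5%) / 6.6% = 1.848
Highest: Vanguardia (1.848).

Vanguardia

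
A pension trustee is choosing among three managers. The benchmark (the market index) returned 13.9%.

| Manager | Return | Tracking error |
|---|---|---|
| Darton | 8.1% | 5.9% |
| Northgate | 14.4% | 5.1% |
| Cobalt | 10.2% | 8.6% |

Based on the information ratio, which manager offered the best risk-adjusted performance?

Northgate

Darton: IR = (8.1% − 13.9%) / 5.9% = -0.983
Northgate: IR = (14.4% − 13.9%) / 5.1% = 0.098
Cobalt: IR = (10.2% − 13.9%) / 8.6% = -0.430
Highest: Northgate (0.098).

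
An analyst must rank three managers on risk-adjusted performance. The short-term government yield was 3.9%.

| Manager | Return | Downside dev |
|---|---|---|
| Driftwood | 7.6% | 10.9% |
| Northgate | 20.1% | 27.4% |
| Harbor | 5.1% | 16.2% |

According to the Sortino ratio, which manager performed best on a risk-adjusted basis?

Driftwood: Sortino ratio = (7.6% − 3.9%) / 10.9% = 0.339
Northgate: Sortino ratio = (20.1% − 3.9%) / 27.4% = 0.591
Harbor: Sortino ratio = (5.1% − 3.9%) / 16.2% = 0.074
Highest: Northgate (0.591).

Northgate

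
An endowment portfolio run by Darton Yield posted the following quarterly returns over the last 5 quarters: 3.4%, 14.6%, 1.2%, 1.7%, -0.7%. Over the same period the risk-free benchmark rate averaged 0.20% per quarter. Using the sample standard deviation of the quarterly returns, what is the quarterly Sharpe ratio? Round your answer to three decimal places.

0.631

μ = (3.4 + 14.6 + 1.2 + 1.7 − 0.7) / 5 = 4.0400%
Sample σ = √[Σ(r − μ)² / 4] = √[147.9320 / 4] = √36.9830 = 6.0814%
Sharpe = (μ − rf) / σ = (4.0400 − 0.2) / 6.0814 = 3.8400 / 6.0814 = 0.6314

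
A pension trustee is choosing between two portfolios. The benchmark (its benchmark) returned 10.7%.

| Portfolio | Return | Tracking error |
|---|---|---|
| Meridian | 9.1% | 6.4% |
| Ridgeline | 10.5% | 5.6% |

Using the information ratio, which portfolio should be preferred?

Meridian: IR = (9.1% − 10.7%) / 6.4% = -0.250
Ridgeline: IR = (10.5% − 10.7%) / 5.6% = -0.036
Highest: Ridgeline (-0.036).

Ridgeline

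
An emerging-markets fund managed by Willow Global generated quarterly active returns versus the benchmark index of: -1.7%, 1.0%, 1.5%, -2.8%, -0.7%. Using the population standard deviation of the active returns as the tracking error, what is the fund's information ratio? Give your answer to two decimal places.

-0.33

μ = (-1.7 + 1 + 1.5 − 2.8 − 0.7) / 5 = -2.70 / 5 = -0.5400%
Σ(r − μ)² = (-1.7 − (-0.5400))² + (1 − (-0.5400))² + … = 13.0120
σ = √[13.0120 / 5] = 1.6132%
IR = μ / tracking error = -0.5400 / 1.6132 = -0.3347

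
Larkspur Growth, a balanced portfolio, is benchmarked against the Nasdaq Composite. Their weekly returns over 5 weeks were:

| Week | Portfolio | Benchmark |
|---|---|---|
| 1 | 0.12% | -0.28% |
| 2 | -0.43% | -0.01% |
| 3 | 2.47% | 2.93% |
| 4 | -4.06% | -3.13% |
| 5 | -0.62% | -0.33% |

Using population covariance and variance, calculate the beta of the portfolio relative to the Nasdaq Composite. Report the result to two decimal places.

r̄p = -0.5040%,  r̄m = -0.1640%
Cov = Σ(rp − r̄p)(rm − r̄m) / 5 = 3.9414
Var(rm) = Σ(rm − r̄m)² / 5 = 3.6869
β = Cov / Var = 3.9414 / 3.6869 = 1.0690

1.07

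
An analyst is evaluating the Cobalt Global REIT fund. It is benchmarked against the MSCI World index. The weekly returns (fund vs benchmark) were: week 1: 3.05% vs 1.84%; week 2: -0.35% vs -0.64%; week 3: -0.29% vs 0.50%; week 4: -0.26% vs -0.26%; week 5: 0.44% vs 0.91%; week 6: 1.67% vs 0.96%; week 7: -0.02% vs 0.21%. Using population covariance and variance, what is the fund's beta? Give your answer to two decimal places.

1.36

r̄p = 0.6057%,  r̄m = 0.5029%
Cov = Σ(rp − r̄p)(rm − r̄m) / 7 = 0.8037
Var(rm) = Σ(rm − r̄m)² / 7 = 0.5909
β = Cov / Var = 0.8037 / 0.5909 = 1.3601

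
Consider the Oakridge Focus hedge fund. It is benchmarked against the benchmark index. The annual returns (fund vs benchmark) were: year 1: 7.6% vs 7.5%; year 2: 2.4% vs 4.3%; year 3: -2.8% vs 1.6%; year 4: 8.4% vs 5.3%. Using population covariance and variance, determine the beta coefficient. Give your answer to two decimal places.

1.92

r̄p = 3.9000%,  r̄m = 4.6750%
Cov = Σ(rp − r̄p)(rm − r̄m) / 4 = 8.6075
Var(rm) = Σ(rm − r̄m)² / 4 = 4.4919
β = Cov / Var = 8.6075 / 4.4919 = 1.9162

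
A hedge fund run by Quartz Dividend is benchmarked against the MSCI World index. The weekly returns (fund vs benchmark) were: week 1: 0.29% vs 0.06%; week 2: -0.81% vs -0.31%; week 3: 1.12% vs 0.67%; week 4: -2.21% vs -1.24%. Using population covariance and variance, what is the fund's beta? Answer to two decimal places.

1.79

r̄p = -0.4025%,  r̄m = -0.2050%
Cov = Σ(rp − r̄p)(rm − r̄m) / 4 = 0.8573
Var(rm) = Σ(rm − r̄m)² / 4 = 0.4795
β = Cov / Var = 0.8573 / 0.4795 = 1.7879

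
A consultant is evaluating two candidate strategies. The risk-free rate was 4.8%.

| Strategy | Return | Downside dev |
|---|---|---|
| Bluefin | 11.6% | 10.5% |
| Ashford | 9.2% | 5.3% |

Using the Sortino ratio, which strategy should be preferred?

Ashford

Bluefin: Sortino ratio = (11.6% − 4.8%) / 10.5% = 0.648
Ashford: Sortino ratio = (9.2% − 4.8%) / 5.3% = 0.830
Highest: Ashford (0.830).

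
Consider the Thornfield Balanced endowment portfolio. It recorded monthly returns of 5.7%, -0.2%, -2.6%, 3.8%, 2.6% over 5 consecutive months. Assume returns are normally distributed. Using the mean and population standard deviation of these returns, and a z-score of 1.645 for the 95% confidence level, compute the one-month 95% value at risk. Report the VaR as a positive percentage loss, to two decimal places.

r̄ = (5.7 − 0.2 − 2.6 + 3.8 + 2.6) / 5 = 1.8600%
Σ(r − r̄)² = 43.1920; population σ = √(43.1920/5) = 2.9391%
VaR = −(r̄ − z·σ) = −(1.8600 − 1.645 × 2.9391) = −(-2.9748) = 2.9748%

2.97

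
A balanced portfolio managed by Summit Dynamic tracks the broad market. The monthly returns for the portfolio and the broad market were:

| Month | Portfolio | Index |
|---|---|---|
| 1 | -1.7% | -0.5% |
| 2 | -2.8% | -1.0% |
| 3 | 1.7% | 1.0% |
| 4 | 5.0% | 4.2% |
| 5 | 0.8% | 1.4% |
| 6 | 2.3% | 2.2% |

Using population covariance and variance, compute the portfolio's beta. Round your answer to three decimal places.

r̄p = 0.8833%,  r̄m = 1.2167%
Cov = Σ(rp − r̄p)(rm − r̄m) / 6 = 4.3469
Var(rm) = Σ(rm − r̄m)² / 6 = 2.9681
β = Cov / Var = 4.3469 / 2.9681 = 1.4645

1.465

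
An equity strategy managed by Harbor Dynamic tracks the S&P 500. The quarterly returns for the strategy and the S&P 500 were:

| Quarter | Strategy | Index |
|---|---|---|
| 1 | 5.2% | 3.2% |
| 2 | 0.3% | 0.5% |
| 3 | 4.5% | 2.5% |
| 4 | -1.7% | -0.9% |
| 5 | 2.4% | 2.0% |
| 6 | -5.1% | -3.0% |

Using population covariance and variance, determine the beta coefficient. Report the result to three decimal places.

r̄p = 0.9333%,  r̄m = 0.7167%
Cov = Σ(rp − r̄p)(rm − r̄m) / 6 = 7.6094
Var(rm) = Σ(rm − r̄m)² / 6 = 4.5781
β = Cov / Var = 7.6094 / 4.5781 = 1.6621

1.662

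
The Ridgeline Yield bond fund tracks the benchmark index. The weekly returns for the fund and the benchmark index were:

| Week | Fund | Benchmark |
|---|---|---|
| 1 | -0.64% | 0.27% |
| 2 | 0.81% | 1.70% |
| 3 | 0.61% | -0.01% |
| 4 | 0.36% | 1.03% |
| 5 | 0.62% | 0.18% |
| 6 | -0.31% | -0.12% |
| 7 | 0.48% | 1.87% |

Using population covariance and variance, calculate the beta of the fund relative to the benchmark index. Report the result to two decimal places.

0.31

r̄p = 0.2757%,  r̄m = 0.7029%
Cov = Σ(rp − r̄p)(rm − r̄m) / 7 = 0.1798
Var(rm) = Σ(rm − r̄m)² / 7 = 0.5871
β = Cov / Var = 0.1798 / 0.5871 = 0.3063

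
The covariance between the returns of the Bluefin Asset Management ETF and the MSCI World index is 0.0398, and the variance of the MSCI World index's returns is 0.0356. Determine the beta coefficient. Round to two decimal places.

1.12

β = Cov(Rp, Rm) / Var(Rm) = 0.0398 / 0.0356 = 1.1180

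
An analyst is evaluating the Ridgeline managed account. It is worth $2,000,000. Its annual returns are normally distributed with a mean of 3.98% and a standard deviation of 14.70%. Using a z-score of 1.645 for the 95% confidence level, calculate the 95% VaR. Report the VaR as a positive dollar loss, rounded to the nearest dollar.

Return at the 95% tail: μ − z·σ = 3.98% − 1.645 × 14.70% = 3.98 − 24.1815 = -20.2015%
VaR = −(-20.2015%) × $2,000,000 = 20.2015% × $2,000,000 = $404,030

$404,030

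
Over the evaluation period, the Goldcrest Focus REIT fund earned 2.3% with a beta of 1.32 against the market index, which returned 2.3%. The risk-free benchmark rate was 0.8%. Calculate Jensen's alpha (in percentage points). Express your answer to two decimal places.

-0.48

CAPM expected return = Rf + β(Rm − Rf) = 0.8% + 1.32 × (2.3% − 0.8%) = 0.8 + 1.32 × 1.50 = 2.7800%
Jensen's α = Rp − E[R] = 2.3% − 2.7800% = -0.4800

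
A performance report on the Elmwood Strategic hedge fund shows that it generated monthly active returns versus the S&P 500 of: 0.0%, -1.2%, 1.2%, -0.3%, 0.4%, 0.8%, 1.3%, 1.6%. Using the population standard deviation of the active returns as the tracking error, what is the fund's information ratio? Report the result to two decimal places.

0.54

r̄ = (0 − 1.2 + 1.2 − 0.3 + 0.4 + 0.8 + 1.3 + 1.6) / 8 = 3.80 / 8 = 0.4750%
Σ(r − r̄)² = 6.2150; population σ = √(6.2150/8) = 0.8814%
IR = r̄ / tracking error = 0.4750 / 0.8814 = 0.5389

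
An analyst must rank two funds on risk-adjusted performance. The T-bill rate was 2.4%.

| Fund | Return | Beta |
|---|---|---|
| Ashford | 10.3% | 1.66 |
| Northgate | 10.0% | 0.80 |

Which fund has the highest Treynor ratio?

Ashford: Treynor = (10.3% − 2.4%) / 1.66 = 4.759
Northgate: Treynor = (10.0% − 2.4%) / 0.80 = 9.500
Highest: Northgate (9.500).

Northgate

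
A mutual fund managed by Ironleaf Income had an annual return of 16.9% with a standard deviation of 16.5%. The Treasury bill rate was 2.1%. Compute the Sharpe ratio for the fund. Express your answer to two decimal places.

Sharpe = (Rp − Rf) / σp = (16.9% − 2.1%) / 16.5% = 14.80% / 16.5% = 0.8970

0.90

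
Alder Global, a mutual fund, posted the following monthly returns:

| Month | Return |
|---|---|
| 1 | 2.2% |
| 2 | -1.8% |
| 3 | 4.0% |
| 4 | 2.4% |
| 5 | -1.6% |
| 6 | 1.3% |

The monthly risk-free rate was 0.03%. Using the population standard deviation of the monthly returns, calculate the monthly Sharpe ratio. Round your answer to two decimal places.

r̄ = (2.2 − 1.8 + 4 + 2.4 − 1.6 + 1.3) / 6 = 1.0833%
Population σ = √[Σ(r − r̄)² / 6] = √[27.0483 / 6] = √4.5081 = 2.1232%
Sharpe = (r̄ − rf) / σ = (1.0833 − 0.03) / 2.1232 = 1.0533 / 2.1232 = 0.4961

0.50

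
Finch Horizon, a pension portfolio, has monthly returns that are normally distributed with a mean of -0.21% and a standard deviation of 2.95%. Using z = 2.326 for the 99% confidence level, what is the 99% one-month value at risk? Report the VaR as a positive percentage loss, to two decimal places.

VaR (as % loss) = −(μ − z·σ) = −(-0.21% − 2.326 × 2.95%) = −(-7.0717%) = 7.0717%

7.07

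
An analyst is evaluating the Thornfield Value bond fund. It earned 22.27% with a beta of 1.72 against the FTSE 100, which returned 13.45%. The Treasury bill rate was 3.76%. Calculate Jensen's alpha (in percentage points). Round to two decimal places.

CAPM expected return = Rf + β(Rm − Rf) = 3.76% + 1.72 × (13.45% − 3.76%) = 3.76 + 1.72 × 9.69 = 20.4268%
Jensen's α = Rp − E[R] = 22.27% − 20.4268% = 1.8432

1.84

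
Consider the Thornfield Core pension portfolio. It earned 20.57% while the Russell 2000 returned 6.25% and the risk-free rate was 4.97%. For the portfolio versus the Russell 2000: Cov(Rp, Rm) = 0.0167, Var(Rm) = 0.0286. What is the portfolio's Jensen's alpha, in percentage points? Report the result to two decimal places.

14.85

β = Cov / Var = 0.0167 / 0.0286 = 0.5839
E[R] = Rf + β(Rm − Rf) = 4.97% + 0.5839 × (6.25% − 4.97%) = 5.7174%
α = Rp − E[R] = 20.57% − 5.7174% = 14.8526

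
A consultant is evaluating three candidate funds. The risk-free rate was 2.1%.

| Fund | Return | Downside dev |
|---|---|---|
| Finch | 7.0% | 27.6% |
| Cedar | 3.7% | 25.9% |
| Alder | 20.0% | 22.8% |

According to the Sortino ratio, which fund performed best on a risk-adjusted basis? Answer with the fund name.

Finch: Sortino ratio = (7.0% − 2.1%) / 27.6% = 0.178
Cedar: Sortino ratio = (3.7% − 2.1%) / 25.9% = 0.062
Alder: Sortino ratio = (20.0% − 2.1%) / 22.8% = 0.785
Highest: Alder (0.785).

Alder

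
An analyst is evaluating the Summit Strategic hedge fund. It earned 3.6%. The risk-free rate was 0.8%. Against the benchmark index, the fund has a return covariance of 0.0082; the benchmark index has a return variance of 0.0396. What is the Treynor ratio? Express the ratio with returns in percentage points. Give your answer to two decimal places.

β = Cov / Var = 0.0082 / 0.0396 = 0.2071
Treynor = (Rp − Rf) / β = (3.6% − 0.8%) / 0.2071 = 2.80 / 0.2071 = 13.5200

13.52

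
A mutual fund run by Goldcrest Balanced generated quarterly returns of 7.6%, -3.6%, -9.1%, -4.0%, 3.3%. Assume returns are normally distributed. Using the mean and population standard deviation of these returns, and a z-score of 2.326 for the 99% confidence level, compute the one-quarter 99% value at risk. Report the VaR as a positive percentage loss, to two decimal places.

r̄ = (7.6 − 3.6 − 9.1 − 4 + 3.3) / 5 = -5.80 / 5 = -1.1600%
Σ(r − r̄)² = 173.6920; population σ = √(173.6920/5) = 5.8939%
VaR = −(r̄ − z·σ) = −(-1.1600 − 2.326 × 5.8939) = −(-14.8692) = 14.8692%

14.87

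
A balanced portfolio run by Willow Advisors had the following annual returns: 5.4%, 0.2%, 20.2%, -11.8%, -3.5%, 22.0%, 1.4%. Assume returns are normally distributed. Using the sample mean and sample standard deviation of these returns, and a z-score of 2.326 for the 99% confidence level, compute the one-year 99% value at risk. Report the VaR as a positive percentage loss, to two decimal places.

Mean return μ = 33.90 / 7 = 4.8429%
Σ(r − μ)² = (5.4 − 4.8429)² + (0.2 − 4.8429)² + … = 910.5171
σ = √[910.5171 / 6] = 12.3188%
VaR = −(μ − z·σ) = −(4.8429 − 2.326 × 12.3188) = −(-23.8106) = 23.8106%

23.81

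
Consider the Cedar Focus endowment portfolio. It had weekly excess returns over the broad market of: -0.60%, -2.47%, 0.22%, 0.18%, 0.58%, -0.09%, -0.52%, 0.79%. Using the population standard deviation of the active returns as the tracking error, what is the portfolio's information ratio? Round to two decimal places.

r̄ = (-0.6 − 2.47 + 0.22 + 0.18 + 0.58 − 0.09 − 0.52 + 0.79) / 8 = -0.2388%
Population std dev = √[7.3247 / 8] = 0.9569%
IR = r̄ / tracking error = -0.2388 / 0.9569 = -0.2496

-0.25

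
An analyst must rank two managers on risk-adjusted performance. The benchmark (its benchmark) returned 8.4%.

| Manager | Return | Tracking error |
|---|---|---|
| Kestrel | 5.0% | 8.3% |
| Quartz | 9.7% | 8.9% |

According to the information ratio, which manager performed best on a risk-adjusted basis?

Kestrel: IR = (5.0% − 8.4%) / 8.3% = -0.410
Quartz: IR = (9.7% − 8.4%) / 8.9% = 0.146
Highest: Quartz (0.146).

Quartz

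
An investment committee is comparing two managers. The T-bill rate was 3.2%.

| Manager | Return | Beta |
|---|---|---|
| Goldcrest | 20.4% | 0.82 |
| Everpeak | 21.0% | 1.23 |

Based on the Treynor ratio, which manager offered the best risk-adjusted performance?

Goldcrest

Goldcrest: Treynor = (20.4% − 3.2%) / 0.82 = 20.976
Everpeak: Treynor = (21.0% − 3.2%) / 1.23 = 14.472
Highest: Goldcrest (20.976).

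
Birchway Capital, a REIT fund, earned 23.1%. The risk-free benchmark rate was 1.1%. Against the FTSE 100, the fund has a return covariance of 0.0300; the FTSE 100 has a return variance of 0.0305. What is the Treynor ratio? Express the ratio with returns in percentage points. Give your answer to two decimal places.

22.37

β = Cov / Var = 0.0300 / 0.0305 = 0.9836
Treynor = (Rp − Rf) / β = (23.1% − 1.1%) / 0.9836 = 22.00 / 0.9836 = 22.3668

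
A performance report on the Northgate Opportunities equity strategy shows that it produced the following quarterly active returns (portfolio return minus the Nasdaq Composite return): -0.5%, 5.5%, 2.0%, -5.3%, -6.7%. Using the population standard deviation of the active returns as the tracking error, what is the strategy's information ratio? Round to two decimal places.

Mean return r̄ = -5.00 / 5 = -1.0000%
Σ(r − r̄)² = 102.4800; population σ = √(102.4800/5) = 4.5273%
IR = r̄ / tracking error = -1.0000 / 4.5273 = -0.2209

-0.22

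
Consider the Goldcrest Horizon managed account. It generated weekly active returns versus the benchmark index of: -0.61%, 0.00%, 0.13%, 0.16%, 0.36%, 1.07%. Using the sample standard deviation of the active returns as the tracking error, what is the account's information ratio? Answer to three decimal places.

r̄ = (-0.61 + 0 + 0.13 + 0.16 + 0.36 + 1.07) / 6 = 1.110 / 6 = 0.1850%
Σ(r − r̄)² = 1.4838; sample σ = √(1.4838/5) = 0.5448%
IR = r̄ / tracking error = 0.1850 / 0.5448 = 0.3396

0.340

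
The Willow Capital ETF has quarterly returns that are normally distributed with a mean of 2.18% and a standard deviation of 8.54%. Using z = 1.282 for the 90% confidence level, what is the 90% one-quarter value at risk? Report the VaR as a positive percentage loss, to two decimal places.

8.77

VaR (as % loss) = −(μ − z·σ) = −(2.18% − 1.282 × 8.54%) = −(-8.76828%) = 8.76828%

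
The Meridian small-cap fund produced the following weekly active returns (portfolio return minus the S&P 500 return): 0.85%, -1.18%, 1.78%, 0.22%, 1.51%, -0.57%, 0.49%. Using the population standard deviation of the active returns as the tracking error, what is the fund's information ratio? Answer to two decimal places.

r̄ = (0.85 − 1.18 + 1.78 + 0.22 + 1.51 − 0.57 + 0.49) / 7 = 3.100 / 7 = 0.4429%
Σ(r − r̄)² = (0.85 − 0.4429)² + (-1.18 − 0.4429)² + … = 6.8039
population σ = √(6.8039 / 7) = √0.9720 = 0.9859%
IR = r̄ / tracking error = 0.4429 / 0.9859 = 0.4492

0.45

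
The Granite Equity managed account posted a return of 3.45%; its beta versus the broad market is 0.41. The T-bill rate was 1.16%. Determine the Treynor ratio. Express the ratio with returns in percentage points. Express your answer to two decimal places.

Treynor = (Rp − Rf) / β = (3.45% − 1.16%) / 0.41 = 2.29 / 0.41 = 5.5854

5.59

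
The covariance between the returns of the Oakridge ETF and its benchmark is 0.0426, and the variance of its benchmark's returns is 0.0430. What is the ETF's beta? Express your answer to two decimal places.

0.99

β = Cov(Rp, Rm) / Var(Rm) = 0.0426 / 0.0430 = 0.9907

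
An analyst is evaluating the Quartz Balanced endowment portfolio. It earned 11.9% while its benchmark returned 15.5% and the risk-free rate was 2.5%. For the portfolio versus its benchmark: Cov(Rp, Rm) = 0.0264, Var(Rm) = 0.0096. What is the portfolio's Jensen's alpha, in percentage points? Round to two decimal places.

-26.35

β = Cov / Var = 0.0264 / 0.0096 = 2.7500
E[R] = Rf + β(Rm − Rf) = 2.5% + 2.7500 × (15.5% − 2.5%) = 38.2500%
α = Rp − E[R] = 11.9% − 38.2500% = -26.3500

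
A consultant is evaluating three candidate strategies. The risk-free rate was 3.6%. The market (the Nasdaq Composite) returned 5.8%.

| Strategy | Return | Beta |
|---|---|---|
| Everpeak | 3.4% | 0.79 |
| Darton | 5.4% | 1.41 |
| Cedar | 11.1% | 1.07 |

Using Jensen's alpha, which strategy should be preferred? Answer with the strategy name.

Cedar

Everpeak: α = 3.4% − [3.6% + 0.79 × (5.8% − 3.6%)] = -1.938
Darton: α = 5.4% − [3.6% + 1.41 × (5.8% − 3.6%)] = -1.302
Cedar: α = 11.1% − [3.6% + 1.07 × (5.8% − 3.6%)] = 5.146
Highest: Cedar (5.146).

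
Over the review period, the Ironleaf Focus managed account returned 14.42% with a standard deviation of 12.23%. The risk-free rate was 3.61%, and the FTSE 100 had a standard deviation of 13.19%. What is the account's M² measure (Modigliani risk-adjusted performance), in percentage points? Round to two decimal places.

15.27

Sharpe = (Rp − Rf) / σp = (14.42% − 3.61%) / 12.23% = 0.8839
M² = Rf + Sharpe × σm = 3.61% + 0.8839 × 13.19% = 15.2686%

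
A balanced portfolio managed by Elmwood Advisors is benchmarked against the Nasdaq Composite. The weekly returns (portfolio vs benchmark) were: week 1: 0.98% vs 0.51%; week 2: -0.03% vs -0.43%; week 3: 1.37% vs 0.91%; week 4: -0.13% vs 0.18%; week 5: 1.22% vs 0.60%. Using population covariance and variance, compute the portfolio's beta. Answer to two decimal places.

r̄p = 0.6820%,  r̄m = 0.3540%
Cov = Σ(rp − r̄p)(rm − r̄m) / 5 = 0.2522
Var(rm) = Σ(rm − r̄m)² / 5 = 0.2078
β = Cov / Var = 0.2522 / 0.2078 = 1.2137

1.21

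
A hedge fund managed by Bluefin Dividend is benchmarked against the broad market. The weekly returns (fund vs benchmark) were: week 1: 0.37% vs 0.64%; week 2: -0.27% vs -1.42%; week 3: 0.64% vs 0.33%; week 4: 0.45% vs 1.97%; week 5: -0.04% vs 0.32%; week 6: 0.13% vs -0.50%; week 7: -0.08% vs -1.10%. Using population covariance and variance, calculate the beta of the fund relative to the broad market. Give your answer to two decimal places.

0.21

r̄p = 0.1714%,  r̄m = 0.0343%
Cov = Σ(rp − r̄p)(rm − r̄m) / 7 = 0.2410
Var(rm) = Σ(rm − r̄m)² / 7 = 1.1386
β = Cov / Var = 0.2410 / 1.1386 = 0.2117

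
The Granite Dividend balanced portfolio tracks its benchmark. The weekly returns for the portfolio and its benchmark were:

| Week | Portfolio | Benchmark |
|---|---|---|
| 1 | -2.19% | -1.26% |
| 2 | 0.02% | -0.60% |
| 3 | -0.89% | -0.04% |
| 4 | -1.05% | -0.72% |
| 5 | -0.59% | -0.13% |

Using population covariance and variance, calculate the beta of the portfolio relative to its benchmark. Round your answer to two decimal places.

r̄p = -0.9400%,  r̄m = -0.5500%
Cov = Σ(rp − r̄p)(rm − r̄m) / 5 = 0.2061
Var(rm) = Σ(rm − r̄m)² / 5 = 0.1944
β = Cov / Var = 0.2061 / 0.1944 = 1.0602

1.06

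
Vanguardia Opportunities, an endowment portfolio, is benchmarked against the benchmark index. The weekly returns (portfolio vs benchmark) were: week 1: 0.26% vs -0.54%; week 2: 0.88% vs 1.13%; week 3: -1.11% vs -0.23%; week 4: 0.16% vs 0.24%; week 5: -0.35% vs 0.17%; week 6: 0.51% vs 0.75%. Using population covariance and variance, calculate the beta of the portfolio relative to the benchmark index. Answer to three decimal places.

r̄p = 0.0583%,  r̄m = 0.2533%
Cov = Σ(rp − r̄p)(rm − r̄m) / 6 = 0.2303
Var(rm) = Σ(rm − r̄m)² / 6 = 0.3142
β = Cov / Var = 0.2303 / 0.3142 = 0.7330

0.733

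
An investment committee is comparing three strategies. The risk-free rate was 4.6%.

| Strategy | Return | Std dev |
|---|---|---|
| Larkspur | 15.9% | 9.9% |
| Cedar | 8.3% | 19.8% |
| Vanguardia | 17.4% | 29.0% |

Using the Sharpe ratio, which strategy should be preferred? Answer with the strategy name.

Larkspur

Larkspur: Sharpe ratio = (15.9% − 4.6%) / 9.9% = 1.141
Cedar: Sharpe ratio = (8.3% − 4.6%) / 19.8% = 0.187
Vanguardia: Sharpe ratio = (17.4% − 4.6%) / 29.0% = 0.441
Highest: Larkspur (1.141).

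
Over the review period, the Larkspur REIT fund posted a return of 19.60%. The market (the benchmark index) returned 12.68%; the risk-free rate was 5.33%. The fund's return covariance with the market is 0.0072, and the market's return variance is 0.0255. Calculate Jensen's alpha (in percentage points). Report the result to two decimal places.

12.19

β = Cov / Var = 0.0072 / 0.0255 = 0.2824
E[R] = Rf + β(Rm − Rf) = 5.33% + 0.2824 × (12.68% − 5.33%) = 7.4056%
α = Rp − E[R] = 19.60% − 7.4056% = 12.1944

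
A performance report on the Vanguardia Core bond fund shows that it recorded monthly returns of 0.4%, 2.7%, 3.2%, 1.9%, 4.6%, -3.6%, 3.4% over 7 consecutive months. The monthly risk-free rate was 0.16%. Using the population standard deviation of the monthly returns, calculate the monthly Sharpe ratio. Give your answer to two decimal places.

μ = (0.4 + 2.7 + 3.2 + 1.9 + 4.6 − 3.6 + 3.4) / 7 = 1.8000%
Population std dev = √[44.3000 / 7] = 2.5157%
Sharpe = (μ − rf) / σ = (1.8000 − 0.16) / 2.5157 = 1.6400 / 2.5157 = 0.6519

0.65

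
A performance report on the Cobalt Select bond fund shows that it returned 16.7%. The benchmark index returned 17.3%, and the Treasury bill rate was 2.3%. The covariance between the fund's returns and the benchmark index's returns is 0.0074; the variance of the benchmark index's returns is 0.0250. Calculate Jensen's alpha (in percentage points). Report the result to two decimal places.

β = Cov / Var = 0.0074 / 0.0250 = 0.2960
E[R] = Rf + β(Rm − Rf) = 2.3% + 0.2960 × (17.3% − 2.3%) = 6.7400%
α = Rp − E[R] = 16.7% − 6.7400% = 9.9600

9.96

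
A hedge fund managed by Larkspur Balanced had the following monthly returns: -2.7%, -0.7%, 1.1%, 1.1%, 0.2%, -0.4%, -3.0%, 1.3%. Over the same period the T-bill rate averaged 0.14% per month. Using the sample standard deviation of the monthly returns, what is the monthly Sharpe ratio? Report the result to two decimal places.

-0.31

μ = (-2.7 − 0.7 + 1.1 + 1.1 + 0.2 − 0.4 − 3 + 1.3) / 8 = -0.3875%
Sample σ = √[Σ(r − μ)² / 7] = √[19.8888 / 7] = √2.8413 = 1.6856%
Sharpe = (μ − rf) / σ = (-0.3875 − 0.14) / 1.6856 = -0.5275 / 1.6856 = -0.3129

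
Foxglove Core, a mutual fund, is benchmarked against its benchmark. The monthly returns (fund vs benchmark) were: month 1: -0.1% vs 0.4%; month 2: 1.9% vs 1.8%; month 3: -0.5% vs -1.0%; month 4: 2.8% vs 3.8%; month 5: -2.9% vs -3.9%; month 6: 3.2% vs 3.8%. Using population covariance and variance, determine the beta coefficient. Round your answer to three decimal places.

0.773

r̄p = 0.7333%,  r̄m = 0.8167%
Cov = Σ(rp − r̄p)(rm − r̄m) / 6 = 5.7328
Var(rm) = Σ(rm − r̄m)² / 6 = 7.4147
β = Cov / Var = 5.7328 / 7.4147 = 0.7732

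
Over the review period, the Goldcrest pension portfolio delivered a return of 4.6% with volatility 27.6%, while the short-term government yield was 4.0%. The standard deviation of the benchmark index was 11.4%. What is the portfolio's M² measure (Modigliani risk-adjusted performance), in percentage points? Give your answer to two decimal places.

4.25

Sharpe = (Rp − Rf) / σp = (4.6% − 4.0%) / 27.6% = 0.0217
M² = Rf + Sharpe × σm = 4.0% + 0.0217 × 11.4% = 4.2474%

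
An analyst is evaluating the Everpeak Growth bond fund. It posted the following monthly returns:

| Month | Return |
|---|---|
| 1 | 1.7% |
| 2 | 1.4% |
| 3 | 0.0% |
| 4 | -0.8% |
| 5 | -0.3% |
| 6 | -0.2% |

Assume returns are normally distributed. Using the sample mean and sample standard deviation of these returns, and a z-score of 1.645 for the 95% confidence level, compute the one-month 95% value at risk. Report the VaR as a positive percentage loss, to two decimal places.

r̄ = (1.7 + 1.4 + 0 − 0.8 − 0.3 − 0.2) / 6 = 0.3000%
Sample σ = √[Σ(r − r̄)² / 5] = √[5.0800 / 5] = √1.0160 = 1.0080%
VaR = −(r̄ − z·σ) = −(0.3000 − 1.645 × 1.0080) = −(-1.3582) = 1.3582%

1.36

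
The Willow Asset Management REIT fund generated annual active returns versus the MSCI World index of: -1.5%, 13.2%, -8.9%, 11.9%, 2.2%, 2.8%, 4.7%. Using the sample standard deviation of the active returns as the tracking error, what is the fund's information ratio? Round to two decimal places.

0.46

r̄ = (-1.5 + 13.2 − 8.9 + 11.9 + 2.2 + 2.8 + 4.7) / 7 = 24.40 / 7 = 3.4857%
Σ(r − r̄)² = (-1.5 − 3.4857)² + (13.2 − 3.4857)² + … = 347.0286
sample σ = √(347.0286 / 6) = √57.8381 = 7.6051%
IR = r̄ / tracking error = 3.4857 / 7.6051 = 0.4583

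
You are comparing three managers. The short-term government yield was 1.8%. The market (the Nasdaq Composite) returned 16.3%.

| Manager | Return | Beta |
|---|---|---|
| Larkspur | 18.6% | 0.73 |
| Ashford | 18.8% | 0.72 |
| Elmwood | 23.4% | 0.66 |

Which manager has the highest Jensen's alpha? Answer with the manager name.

Larkspur: α = 18.6% − [1.8% + 0.73 × (16.3% − 1.8%)] = 6.215
Ashford: α = 18.8% − [1.8% + 0.72 × (16.3% − 1.8%)] = 6.560
Elmwood: α = 23.4% − [1.8% + 0.66 × (16.3% − 1.8%)] = 12.030
Highest: Elmwood (12.030).

Elmwood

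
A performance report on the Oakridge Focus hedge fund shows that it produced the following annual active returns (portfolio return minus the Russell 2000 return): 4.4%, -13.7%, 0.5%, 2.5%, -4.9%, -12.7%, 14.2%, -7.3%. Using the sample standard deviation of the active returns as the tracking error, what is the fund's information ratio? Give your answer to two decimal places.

-0.23

Mean return r̄ = -17.00 / 8 = -2.1250%
Σ(r − r̄)² = (4.4 − (-2.1250))² + (-13.7 − (-2.1250))² + (0.5 − (-2.1250))² + … = 617.6550
sample σ = √(617.6550 / 7) = √88.2364 = 9.3934%
IR = r̄ / tracking error = -2.1250 / 9.3934 = -0.2262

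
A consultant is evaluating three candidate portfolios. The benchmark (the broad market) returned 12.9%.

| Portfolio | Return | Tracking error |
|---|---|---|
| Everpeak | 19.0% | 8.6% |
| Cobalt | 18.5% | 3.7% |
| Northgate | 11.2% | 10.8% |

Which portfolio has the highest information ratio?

Cobalt

Everpeak: IR = (19.0% − 12.9%) / 8.6% = 0.709
Cobalt: IR = (18.5% − 12.9%) / 3.7% = 1.514
Northgate: IR = (11.2% − 12.9%) / 10.8% = -0.157
Highest: Cobalt (1.514).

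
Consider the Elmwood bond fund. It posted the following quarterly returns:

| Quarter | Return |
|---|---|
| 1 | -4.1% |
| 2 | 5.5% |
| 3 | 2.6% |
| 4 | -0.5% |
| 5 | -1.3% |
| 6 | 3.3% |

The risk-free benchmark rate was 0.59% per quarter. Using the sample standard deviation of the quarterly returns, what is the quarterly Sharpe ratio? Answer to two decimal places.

Mean return r̄ = 5.50 / 6 = 0.9167%
Σ(r − r̄)² = (-4.1 − 0.9167)² + (5.5 − 0.9167)² + (2.6 − 0.9167)² + … = 61.6083
sample σ = √(61.6083 / 5) = √12.3217 = 3.5102%
Sharpe = (r̄ − rf) / σ = (0.9167 − 0.59) / 3.5102 = 0.3267 / 3.5102 = 0.0931

0.09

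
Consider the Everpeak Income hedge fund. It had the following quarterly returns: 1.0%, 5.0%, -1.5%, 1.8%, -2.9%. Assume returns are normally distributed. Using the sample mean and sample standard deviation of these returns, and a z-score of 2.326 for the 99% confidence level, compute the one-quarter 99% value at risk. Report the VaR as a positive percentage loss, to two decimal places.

6.45

μ = (1 + 5 − 1.5 + 1.8 − 2.9) / 5 = 0.6800%
Sample std dev = √[37.5880 / 4] = 3.0655%
VaR = −(μ − z·σ) = −(0.6800 − 2.326 × 3.0655) = −(-6.4504) = 6.4504%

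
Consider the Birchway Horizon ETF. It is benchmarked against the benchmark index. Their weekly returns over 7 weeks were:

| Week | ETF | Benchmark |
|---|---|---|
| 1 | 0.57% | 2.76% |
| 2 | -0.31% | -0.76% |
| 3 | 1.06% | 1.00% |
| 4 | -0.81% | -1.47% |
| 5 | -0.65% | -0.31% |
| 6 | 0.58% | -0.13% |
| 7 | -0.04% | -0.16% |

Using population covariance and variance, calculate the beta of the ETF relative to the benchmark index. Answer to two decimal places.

r̄p = 0.0571%,  r̄m = 0.1329%
Cov = Σ(rp − r̄p)(rm − r̄m) / 7 = 0.5913
Var(rm) = Σ(rm − r̄m)² / 7 = 1.6244
β = Cov / Var = 0.5913 / 1.6244 = 0.3640

0.36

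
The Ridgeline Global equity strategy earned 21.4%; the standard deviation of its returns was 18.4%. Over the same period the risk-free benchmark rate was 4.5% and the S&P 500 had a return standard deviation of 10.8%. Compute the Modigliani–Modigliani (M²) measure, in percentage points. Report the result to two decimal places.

Sharpe = (Rp − Rf) / σp = (21.4% − 4.5%) / 18.4% = 0.9185
M² = Rf + Sharpe × σm = 4.5% + 0.9185 × 10.8% = 14.4198%

14.42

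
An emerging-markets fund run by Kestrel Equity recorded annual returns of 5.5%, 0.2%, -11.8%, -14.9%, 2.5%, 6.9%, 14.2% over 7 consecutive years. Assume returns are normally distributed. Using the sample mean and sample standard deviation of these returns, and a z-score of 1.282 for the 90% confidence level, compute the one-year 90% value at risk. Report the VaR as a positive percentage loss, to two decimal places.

r̄ = (5.5 + 0.2 − 11.8 − 14.9 + 2.5 + 6.9 + 14.2) / 7 = 2.60 / 7 = 0.3714%
Sample σ = √[Σ(r − r̄)² / 6] = √[646.0743 / 6] = √107.6791 = 10.3769%
VaR = −(r̄ − z·σ) = −(0.3714 − 1.282 × 10.3769) = −(-12.9318) = 12.9318%

12.93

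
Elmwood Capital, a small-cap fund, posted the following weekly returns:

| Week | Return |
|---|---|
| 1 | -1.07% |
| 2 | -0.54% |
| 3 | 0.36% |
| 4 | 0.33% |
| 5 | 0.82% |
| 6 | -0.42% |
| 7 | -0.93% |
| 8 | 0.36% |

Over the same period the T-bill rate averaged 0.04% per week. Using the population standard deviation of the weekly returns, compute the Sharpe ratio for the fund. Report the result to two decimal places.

-0.27

r̄ = (-1.07 − 0.54 + 0.36 + 0.33 + 0.82 − 0.42 − 0.93 + 0.36) / 8 = -0.1363%
Population std dev = √[3.3698 / 8] = 0.6490%
Sharpe = (r̄ − rf) / σ = (-0.1363 − 0.04) / 0.6490 = -0.1763 / 0.6490 = -0.2716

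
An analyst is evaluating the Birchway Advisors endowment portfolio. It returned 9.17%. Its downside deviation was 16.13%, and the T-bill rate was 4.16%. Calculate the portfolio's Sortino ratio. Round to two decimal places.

0.31

Sortino = (Rp − Rf) / σd = (9.17% − 4.16%) / 16.13% = 5.01% / 16.13% = 0.3106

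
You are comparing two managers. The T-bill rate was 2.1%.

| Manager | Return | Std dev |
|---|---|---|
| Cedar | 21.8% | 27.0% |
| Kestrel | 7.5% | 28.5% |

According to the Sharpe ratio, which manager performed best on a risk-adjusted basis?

Cedar: Sharpe ratio = (21.8% − 2.1%) / 27.0% = 0.730
Kestrel: Sharpe ratio = (7.5% − 2.1%) / 28.5% = 0.189
Highest: Cedar (0.730).

Cedar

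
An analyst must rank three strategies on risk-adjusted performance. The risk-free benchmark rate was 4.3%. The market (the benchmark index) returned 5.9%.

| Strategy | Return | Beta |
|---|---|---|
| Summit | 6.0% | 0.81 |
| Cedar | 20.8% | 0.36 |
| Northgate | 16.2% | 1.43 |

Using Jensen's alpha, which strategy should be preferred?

Summit: α = 6.0% − [4.3% + 0.81 × (5.9% − 4.3%)] = 0.404
Cedar: α = 20.8% − [4.3% + 0.36 × (5.9% − 4.3%)] = 15.924
Northgate: α = 16.2% − [4.3% + 1.43 × (5.9% − 4.3%)] = 9.612
Highest: Cedar (15.924).

Cedar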